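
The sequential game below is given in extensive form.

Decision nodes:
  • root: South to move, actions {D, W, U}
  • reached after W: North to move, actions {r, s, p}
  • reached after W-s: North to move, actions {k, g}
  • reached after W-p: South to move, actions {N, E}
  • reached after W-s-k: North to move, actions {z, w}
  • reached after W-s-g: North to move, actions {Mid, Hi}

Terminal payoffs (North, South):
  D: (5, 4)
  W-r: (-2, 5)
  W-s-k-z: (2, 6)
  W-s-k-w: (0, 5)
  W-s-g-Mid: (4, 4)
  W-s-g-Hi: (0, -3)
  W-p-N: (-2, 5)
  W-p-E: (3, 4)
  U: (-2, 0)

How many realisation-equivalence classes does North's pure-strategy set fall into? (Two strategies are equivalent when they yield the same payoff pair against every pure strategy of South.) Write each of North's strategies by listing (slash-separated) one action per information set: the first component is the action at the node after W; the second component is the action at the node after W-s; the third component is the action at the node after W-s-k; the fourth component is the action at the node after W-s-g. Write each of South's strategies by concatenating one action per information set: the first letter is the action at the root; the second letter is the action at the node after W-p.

North has 24 pure strategies: r/k/z/Mid, r/k/z/Hi, r/k/w/Mid, r/k/w/Hi, r/g/z/Mid, r/g/z/Hi, r/g/w/Mid, r/g/w/Hi, s/k/z/Mid, s/k/z/Hi, s/k/w/Mid, s/k/w/Hi, s/g/z/Mid, s/g/z/Hi, s/g/w/Mid, s/g/w/Hi, p/k/z/Mid, p/k/z/Hi, p/k/w/Mid, p/k/w/Hi, p/g/z/Mid, p/g/z/Hi, p/g/w/Mid, p/g/w/Hi. Columns: DN, DE, WN, WE, UN, UE.
{r/k/z/Mid, r/k/z/Hi, r/k/w/Mid, r/k/w/Hi, r/g/z/Mid, r/g/z/Hi, r/g/w/Mid, r/g/w/Hi} → row (5,4) (5,4) (-2,5) (-2,5) (-2,0) (-2,0)
{s/k/z/Mid, s/k/z/Hi} → row (5,4) (5,4) (2,6) (2,6) (-2,0) (-2,0)
{s/k/w/Mid, s/k/w/Hi} → row (5,4) (5,4) (0,5) (0,5) (-2,0) (-2,0)
{s/g/z/Mid, s/g/w/Mid} → row (5,4) (5,4) (4,4) (4,4) (-2,0) (-2,0)
{s/g/z/Hi, s/g/w/Hi} → row (5,4) (5,4) (0,-3) (0,-3) (-2,0) (-2,0)
{p/k/z/Mid, p/k/z/Hi, p/k/w/Mid, p/k/w/Hi, p/g/z/Mid, p/g/z/Hi, p/g/w/Mid, p/g/w/Hi} → row (5,4) (5,4) (-2,5) (3,4) (-2,0) (-2,0)
That's 6 distinct rows out of 24 strategies.

6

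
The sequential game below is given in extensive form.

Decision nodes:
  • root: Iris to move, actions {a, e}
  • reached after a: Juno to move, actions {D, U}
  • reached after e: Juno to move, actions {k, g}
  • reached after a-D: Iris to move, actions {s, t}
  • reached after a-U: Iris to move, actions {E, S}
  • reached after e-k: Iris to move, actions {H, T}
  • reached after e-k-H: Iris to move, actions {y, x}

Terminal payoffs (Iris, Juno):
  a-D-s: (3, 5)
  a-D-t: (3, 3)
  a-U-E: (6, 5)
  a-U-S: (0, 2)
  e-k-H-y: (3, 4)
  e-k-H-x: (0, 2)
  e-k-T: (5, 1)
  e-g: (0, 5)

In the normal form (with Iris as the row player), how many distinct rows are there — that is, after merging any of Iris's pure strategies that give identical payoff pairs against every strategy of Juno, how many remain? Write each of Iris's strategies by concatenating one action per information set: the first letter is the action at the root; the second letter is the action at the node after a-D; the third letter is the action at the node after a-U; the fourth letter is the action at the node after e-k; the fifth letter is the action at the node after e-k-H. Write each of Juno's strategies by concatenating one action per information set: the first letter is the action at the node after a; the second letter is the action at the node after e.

7

Iris has 32 pure strategies: asEHy, asEHx, asETy, asETx, asSHy, asSHx, asSTy, asSTx, atEHy, atEHx, atETy, atETx, atSHy, atSHx, atSTy, atSTx, esEHy, esEHx, esETy, esETx, esSHy, esSHx, esSTy, esSTx, etEHy, etEHx, etETy, etETx, etSHy, etSHx, etSTy, etSTx. Columns: Dk, Dg, Uk, Ug.
{asEHy, asEHx, asETy, asETx} → row (3,5) (3,5) (6,5) (6,5)
{asSHy, asSHx, asSTy, asSTx} → row (3,5) (3,5) (0,2) (0,2)
{atEHy, atEHx, atETy, atETx} → row (3,3) (3,3) (6,5) (6,5)
{atSHy, atSHx, atSTy, atSTx} → row (3,3) (3,3) (0,2) (0,2)
{esEHy, esSHy, etEHy, etSHy} → row (3,4) (0,5) (3,4) (0,5)
{esEHx, esSHx, etEHx, etSHx} → row (0,2) (0,5) (0,2) (0,5)
{esETy, esETx, esSTy, esSTx, etETy, etETx, etSTy, etSTx} → row (5,1) (0,5) (5,1) (0,5)
That's 7 distinct rows out of 32 strategies.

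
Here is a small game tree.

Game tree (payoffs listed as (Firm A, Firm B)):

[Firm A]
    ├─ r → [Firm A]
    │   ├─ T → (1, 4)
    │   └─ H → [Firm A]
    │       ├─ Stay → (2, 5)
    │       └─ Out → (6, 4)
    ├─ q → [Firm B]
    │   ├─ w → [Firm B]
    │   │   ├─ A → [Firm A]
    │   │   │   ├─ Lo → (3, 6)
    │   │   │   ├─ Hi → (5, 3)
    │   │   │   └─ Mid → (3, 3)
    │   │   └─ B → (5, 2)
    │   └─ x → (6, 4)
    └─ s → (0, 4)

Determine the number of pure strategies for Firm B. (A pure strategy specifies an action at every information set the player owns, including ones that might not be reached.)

Firm B owns the node after q with actions {w, x} — two choices.
Firm B owns the node after q-w with actions {A, B} — two choices.
A pure strategy fixes one action at each information set independently, so the count is the product 2 × 2 = 4.

4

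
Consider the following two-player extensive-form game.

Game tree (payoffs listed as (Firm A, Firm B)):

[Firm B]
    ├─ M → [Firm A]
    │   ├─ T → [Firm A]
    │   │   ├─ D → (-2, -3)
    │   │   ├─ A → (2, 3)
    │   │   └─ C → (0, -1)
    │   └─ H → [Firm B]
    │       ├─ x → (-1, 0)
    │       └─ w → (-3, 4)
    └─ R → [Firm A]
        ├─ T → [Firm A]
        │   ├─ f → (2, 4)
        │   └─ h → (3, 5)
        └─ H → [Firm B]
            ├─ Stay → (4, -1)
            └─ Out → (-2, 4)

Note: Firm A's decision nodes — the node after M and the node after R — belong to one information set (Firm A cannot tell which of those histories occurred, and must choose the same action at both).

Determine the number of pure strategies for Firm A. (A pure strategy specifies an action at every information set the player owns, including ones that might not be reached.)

12

Firm A owns the information set {M, R} with actions {T, H} — two choices.
Firm A owns the node after M-T with actions {D, A, C} — three choices.
Firm A owns the node after R-T with actions {f, h} — two choices.
A pure strategy fixes one action at each information set independently, so the count is the product 2 × 3 × 2 = 12.
(For reference, Firm B has 8 pure strategies, giving a 12×8 normal-form matrix.)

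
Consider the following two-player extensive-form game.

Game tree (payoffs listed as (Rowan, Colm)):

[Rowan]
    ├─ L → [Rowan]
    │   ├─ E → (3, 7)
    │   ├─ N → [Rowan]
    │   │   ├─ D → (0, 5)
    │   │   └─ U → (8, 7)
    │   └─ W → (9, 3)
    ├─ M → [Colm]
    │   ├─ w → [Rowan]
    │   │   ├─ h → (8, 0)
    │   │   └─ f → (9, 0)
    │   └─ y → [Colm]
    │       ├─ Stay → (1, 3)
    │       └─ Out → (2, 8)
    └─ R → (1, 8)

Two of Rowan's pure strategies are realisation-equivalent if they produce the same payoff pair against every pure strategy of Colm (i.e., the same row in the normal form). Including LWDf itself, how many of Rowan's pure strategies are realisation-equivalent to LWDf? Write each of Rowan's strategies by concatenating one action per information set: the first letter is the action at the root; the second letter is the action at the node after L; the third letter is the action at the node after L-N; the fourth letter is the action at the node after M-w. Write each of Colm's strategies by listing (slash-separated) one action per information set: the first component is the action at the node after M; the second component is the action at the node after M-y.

Row for LWDf (columns w/Stay, w/Out, y/Stay, y/Out): (9,3) (9,3) (9,3) (9,3).
Under LWDf, Rowan's choice at the node after L-N and at the node after M-w can never be reached regardless of what Colm does, so varying those choices leaves every outcome unchanged.
Holding the reachable choices fixed and varying the unreachable ones freely already gives 2 × 2 = 4 equivalent strategies.
No other strategy reproduces this row, so those 4 are the full class: LWDh, LWDf, LWUh, LWUf.

4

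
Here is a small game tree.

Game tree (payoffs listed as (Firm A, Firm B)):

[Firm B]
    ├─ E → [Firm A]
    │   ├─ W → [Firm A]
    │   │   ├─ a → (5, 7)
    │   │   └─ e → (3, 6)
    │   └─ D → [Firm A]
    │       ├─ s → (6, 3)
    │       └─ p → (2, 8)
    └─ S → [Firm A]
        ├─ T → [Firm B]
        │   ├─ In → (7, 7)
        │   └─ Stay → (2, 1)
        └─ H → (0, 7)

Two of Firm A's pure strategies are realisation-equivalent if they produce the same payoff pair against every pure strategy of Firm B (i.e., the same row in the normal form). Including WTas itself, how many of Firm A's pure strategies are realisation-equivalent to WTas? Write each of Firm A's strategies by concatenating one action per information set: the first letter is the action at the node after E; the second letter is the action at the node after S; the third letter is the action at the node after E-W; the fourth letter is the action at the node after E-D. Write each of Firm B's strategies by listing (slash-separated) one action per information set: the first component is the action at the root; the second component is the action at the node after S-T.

Row for WTas (columns E/In, E/Stay, S/In, S/Stay): (5,7) (5,7) (7,7) (2,1).
Under WTas, Firm A's choice at the node after E-D can never be reached regardless of what Firm B does, so varying those choices leaves every outcome unchanged.
Holding the reachable choices fixed and varying the unreachable one freely already gives 2 equivalent strategies.
No other strategy reproduces this row, so those 2 are the full class: WTas, WTap.

2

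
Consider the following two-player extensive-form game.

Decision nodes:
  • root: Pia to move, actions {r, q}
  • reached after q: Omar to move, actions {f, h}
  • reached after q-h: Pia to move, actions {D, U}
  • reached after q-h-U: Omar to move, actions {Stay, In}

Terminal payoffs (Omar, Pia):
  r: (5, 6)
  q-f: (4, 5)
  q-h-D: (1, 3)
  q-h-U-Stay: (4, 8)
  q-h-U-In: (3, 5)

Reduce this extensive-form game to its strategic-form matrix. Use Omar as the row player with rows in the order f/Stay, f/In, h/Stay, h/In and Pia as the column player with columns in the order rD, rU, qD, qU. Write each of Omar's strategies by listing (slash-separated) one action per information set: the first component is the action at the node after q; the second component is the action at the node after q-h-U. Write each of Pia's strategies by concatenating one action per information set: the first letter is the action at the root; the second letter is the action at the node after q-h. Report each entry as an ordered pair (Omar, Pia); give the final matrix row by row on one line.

             rD       rU       qD       qU
f/Stay    (5,6)    (5,6)    (4,5)    (4,5)
  f/In    (5,6)    (5,6)    (4,5)    (4,5)
h/Stay    (5,6)    (5,6)    (1,3)    (4,8)
  h/In    (5,6)    (5,6)    (1,3)    (3,5)

f/Stay: (5,6) (5,6) (4,5) (4,5) | f/In: (5,6) (5,6) (4,5) (4,5) | h/Stay: (5,6) (5,6) (1,3) (4,8) | h/In: (5,6) (5,6) (1,3) (3,5)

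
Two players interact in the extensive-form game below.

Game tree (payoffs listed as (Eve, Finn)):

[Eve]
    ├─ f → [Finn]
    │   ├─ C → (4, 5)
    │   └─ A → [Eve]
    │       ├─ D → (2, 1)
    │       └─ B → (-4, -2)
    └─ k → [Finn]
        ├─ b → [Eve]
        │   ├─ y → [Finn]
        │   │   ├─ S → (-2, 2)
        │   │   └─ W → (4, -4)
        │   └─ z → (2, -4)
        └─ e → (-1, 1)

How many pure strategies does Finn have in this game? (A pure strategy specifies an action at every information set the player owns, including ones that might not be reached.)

Finn owns the node after f with actions {C, A} — two choices.
Finn owns the node after k with actions {b, e} — two choices.
Finn owns the node after k-b-y with actions {S, W} — two choices.
A pure strategy fixes one action at each information set independently, so the count is the product 2 × 2 × 2 = 8.

8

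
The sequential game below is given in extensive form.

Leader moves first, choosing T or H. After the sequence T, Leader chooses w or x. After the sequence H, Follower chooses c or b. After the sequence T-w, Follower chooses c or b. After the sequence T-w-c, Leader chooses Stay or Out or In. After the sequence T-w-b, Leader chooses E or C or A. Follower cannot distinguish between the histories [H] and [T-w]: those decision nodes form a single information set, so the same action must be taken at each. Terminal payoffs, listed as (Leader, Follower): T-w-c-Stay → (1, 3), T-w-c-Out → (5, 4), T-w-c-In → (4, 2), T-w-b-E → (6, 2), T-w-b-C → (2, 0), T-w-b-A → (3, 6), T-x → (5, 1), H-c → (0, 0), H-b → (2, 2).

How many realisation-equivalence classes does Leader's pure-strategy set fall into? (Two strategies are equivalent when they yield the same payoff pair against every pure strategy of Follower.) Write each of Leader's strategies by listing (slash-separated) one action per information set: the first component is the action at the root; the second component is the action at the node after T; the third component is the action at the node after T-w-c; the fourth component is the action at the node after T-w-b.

Leader has 36 pure strategies: T/w/Stay/E, T/w/Stay/C, T/w/Stay/A, T/w/Out/E, T/w/Out/C, T/w/Out/A, T/w/In/E, T/w/In/C, T/w/In/A, T/x/Stay/E, T/x/Stay/C, T/x/Stay/A, T/x/Out/E, T/x/Out/C, T/x/Out/A, T/x/In/E, T/x/In/C, T/x/In/A, H/w/Stay/E, H/w/Stay/C, H/w/Stay/A, H/w/Out/E, H/w/Out/C, H/w/Out/A, H/w/In/E, H/w/In/C, H/w/In/A, H/x/Stay/E, H/x/Stay/C, H/x/Stay/A, H/x/Out/E, H/x/Out/C, H/x/Out/A, H/x/In/E, H/x/In/C, H/x/In/A. Columns: c, b.
{T/w/Stay/E} → row (1,3) (6,2)
{T/w/Stay/C} → row (1,3) (2,0)
{T/w/Stay/A} → row (1,3) (3,6)
{T/w/Out/E} → row (5,4) (6,2)
{T/w/Out/C} → row (5,4) (2,0)
{T/w/Out/A} → row (5,4) (3,6)
{T/w/In/E} → row (4,2) (6,2)
{T/w/In/C} → row (4,2) (2,0)
{T/w/In/A} → row (4,2) (3,6)
{T/x/Stay/E, T/x/Stay/C, T/x/Stay/A, T/x/Out/E, T/x/Out/C, T/x/Out/A, T/x/In/E, T/x/In/C, T/x/In/A} → row (5,1) (5,1)
{H/w/Stay/E, H/w/Stay/C, H/w/Stay/A, H/w/Out/E, H/w/Out/C, H/w/Out/A, H/w/In/E, H/w/In/C, H/w/In/A, H/x/Stay/E, H/x/Stay/C, H/x/Stay/A, H/x/Out/E, H/x/Out/C, H/x/Out/A, H/x/In/E, H/x/In/C, H/x/In/A} → row (0,0) (2,2)
That's 11 distinct rows out of 36 strategies.

11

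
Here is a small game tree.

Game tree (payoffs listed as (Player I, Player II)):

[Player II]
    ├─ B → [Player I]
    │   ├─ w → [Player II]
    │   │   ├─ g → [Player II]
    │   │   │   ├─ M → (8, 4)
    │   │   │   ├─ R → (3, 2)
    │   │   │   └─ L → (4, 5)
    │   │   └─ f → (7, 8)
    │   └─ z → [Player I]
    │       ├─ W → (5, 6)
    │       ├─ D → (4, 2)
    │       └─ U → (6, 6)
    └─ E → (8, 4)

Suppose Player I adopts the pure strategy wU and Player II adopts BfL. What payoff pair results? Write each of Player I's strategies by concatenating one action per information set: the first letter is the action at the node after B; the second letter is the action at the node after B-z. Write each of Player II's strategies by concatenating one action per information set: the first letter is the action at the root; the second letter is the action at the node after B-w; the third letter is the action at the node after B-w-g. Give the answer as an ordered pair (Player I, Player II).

(7, 8)

Trace the play path from the root:
  Player II plays B
  Player I plays w at [B]
  Player II plays f at [B-w]
→ terminal payoff (7, 8).
(Player I's choice at the node after B-z is never reached on this path, so it doesn't affect the outcome.)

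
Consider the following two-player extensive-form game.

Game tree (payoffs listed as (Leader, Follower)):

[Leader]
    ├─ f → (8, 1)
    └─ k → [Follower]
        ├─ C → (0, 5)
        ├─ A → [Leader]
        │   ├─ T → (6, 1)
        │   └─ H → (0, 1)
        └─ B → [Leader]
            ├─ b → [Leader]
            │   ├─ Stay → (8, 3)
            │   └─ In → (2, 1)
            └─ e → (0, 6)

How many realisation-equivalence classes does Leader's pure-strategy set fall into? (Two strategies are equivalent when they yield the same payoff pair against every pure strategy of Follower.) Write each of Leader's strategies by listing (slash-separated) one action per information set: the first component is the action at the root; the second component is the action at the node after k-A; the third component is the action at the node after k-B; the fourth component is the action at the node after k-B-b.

Leader has 16 pure strategies: f/T/b/Stay, f/T/b/In, f/T/e/Stay, f/T/e/In, f/H/b/Stay, f/H/b/In, f/H/e/Stay, f/H/e/In, k/T/b/Stay, k/T/b/In, k/T/e/Stay, k/T/e/In, k/H/b/Stay, k/H/b/In, k/H/e/Stay, k/H/e/In. Columns: C, A, B.
{f/T/b/Stay, f/T/b/In, f/T/e/Stay, f/T/e/In, f/H/b/Stay, f/H/b/In, f/H/e/Stay, f/H/e/In} → row (8,1) (8,1) (8,1)
{k/T/b/Stay} → row (0,5) (6,1) (8,3)
{k/T/b/In} → row (0,5) (6,1) (2,1)
{k/T/e/Stay, k/T/e/In} → row (0,5) (6,1) (0,6)
{k/H/b/Stay} → row (0,5) (0,1) (8,3)
{k/H/b/In} → row (0,5) (0,1) (2,1)
{k/H/e/Stay, k/H/e/In} → row (0,5) (0,1) (0,6)
That's 7 distinct rows out of 16 strategies.

7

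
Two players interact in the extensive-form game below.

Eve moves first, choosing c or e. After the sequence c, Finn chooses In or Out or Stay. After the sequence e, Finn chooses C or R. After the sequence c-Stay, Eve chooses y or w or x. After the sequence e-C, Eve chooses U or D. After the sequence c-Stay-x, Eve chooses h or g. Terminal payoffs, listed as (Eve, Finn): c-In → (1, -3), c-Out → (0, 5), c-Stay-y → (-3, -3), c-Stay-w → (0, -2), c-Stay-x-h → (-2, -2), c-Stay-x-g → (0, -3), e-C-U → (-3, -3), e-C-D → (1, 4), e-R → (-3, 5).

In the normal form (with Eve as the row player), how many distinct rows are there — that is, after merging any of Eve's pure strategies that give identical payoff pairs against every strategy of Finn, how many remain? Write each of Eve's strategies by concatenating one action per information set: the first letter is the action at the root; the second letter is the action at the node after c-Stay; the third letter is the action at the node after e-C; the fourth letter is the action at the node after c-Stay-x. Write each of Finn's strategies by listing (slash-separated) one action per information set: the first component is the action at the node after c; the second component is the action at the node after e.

6

Eve has 24 pure strategies: cyUh, cyUg, cyDh, cyDg, cwUh, cwUg, cwDh, cwDg, cxUh, cxUg, cxDh, cxDg, eyUh, eyUg, eyDh, eyDg, ewUh, ewUg, ewDh, ewDg, exUh, exUg, exDh, exDg. Columns: In/C, In/R, Out/C, Out/R, Stay/C, Stay/R.
{cyUh, cyUg, cyDh, cyDg} → row (1,-3) (1,-3) (0,5) (0,5) (-3,-3) (-3,-3)
{cwUh, cwUg, cwDh, cwDg} → row (1,-3) (1,-3) (0,5) (0,5) (0,-2) (0,-2)
{cxUh, cxDh} → row (1,-3) (1,-3) (0,5) (0,5) (-2,-2) (-2,-2)
{cxUg, cxDg} → row (1,-3) (1,-3) (0,5) (0,5) (0,-3) (0,-3)
{eyUh, eyUg, ewUh, ewUg, exUh, exUg} → row (-3,-3) (-3,5) (-3,-3) (-3,5) (-3,-3) (-3,5)
{eyDh, eyDg, ewDh, ewDg, exDh, exDg} → row (1,4) (-3,5) (1,4) (-3,5) (1,4) (-3,5)
That's 6 distinct rows out of 24 strategies.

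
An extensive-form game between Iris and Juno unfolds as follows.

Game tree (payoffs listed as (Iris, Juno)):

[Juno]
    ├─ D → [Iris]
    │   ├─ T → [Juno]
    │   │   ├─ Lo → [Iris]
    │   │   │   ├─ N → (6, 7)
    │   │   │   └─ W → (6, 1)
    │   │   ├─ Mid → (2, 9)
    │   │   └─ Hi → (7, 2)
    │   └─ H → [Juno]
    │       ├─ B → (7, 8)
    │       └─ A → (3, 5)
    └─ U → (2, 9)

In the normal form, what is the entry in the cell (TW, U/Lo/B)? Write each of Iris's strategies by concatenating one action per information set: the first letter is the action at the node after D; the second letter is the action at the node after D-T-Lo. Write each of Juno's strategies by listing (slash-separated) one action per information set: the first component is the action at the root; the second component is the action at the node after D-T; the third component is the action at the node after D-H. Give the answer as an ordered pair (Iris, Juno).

(2, 9)

Trace the play path from the root:
  Juno plays U
→ terminal payoff (2, 9).
(Iris's choice at the node after D is never reached on this path, so it doesn't affect the outcome.)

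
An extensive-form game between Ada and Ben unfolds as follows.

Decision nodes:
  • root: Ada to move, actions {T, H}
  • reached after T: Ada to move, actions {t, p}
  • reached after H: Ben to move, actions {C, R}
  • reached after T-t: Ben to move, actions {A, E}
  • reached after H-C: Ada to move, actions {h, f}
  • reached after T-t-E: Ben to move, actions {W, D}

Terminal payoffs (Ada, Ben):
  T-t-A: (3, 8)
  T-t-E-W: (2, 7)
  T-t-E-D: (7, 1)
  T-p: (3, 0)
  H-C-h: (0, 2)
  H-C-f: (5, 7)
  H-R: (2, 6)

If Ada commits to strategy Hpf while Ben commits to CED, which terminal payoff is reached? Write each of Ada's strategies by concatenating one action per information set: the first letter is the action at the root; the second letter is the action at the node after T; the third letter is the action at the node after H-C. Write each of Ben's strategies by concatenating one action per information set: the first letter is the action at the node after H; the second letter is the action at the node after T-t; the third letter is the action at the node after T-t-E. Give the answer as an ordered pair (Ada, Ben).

(5, 7)

Trace the play path from the root:
  Ada plays H
  Ben plays C at [H]
  Ada plays f at [H-C]
→ terminal payoff (5, 7).
(Ada's choice at the node after T is never reached on this path, so it doesn't affect the outcome.)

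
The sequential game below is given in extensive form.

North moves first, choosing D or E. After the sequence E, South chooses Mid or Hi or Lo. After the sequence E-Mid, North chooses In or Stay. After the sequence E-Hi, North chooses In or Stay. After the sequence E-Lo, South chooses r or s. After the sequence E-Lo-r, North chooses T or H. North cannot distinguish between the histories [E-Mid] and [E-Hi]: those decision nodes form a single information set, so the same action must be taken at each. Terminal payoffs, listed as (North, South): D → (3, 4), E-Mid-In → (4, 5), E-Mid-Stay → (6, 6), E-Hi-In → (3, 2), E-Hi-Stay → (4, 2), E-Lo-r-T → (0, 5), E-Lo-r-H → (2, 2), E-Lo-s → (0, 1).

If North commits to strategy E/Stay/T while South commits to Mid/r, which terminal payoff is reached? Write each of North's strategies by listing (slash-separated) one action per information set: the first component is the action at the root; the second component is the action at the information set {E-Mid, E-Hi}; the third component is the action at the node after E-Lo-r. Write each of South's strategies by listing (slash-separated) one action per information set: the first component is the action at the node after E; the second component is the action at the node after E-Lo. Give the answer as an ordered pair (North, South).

Trace the play path from the root:
  North plays E
  South plays Mid at [E]
  North plays Stay at [E-Mid]
→ terminal payoff (6, 6).
(North's choice at the node after E-Lo-r is never reached on this path, so it doesn't affect the outcome.)

(6, 6)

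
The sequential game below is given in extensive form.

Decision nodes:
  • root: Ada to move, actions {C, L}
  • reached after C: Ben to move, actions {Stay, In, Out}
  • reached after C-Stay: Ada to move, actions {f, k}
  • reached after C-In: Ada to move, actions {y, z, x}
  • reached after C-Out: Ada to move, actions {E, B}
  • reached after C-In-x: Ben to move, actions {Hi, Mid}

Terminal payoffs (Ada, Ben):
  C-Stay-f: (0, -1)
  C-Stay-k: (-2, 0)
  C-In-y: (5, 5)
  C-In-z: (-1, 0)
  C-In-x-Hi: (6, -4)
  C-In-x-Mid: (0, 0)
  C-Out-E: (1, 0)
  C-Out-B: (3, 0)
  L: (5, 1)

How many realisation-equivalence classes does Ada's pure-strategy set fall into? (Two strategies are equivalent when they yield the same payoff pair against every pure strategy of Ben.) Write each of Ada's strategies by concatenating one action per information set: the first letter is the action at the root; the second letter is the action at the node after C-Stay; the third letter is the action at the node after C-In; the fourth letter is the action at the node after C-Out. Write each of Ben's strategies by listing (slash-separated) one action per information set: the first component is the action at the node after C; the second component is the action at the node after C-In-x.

13

Ada has 24 pure strategies: CfyE, CfyB, CfzE, CfzB, CfxE, CfxB, CkyE, CkyB, CkzE, CkzB, CkxE, CkxB, LfyE, LfyB, LfzE, LfzB, LfxE, LfxB, LkyE, LkyB, LkzE, LkzB, LkxE, LkxB. Columns: Stay/Hi, Stay/Mid, In/Hi, In/Mid, Out/Hi, Out/Mid.
{CfyE} → row (0,-1) (0,-1) (5,5) (5,5) (1,0) (1,0)
{CfyB} → row (0,-1) (0,-1) (5,5) (5,5) (3,0) (3,0)
{CfzE} → row (0,-1) (0,-1) (-1,0) (-1,0) (1,0) (1,0)
{CfzB} → row (0,-1) (0,-1) (-1,0) (-1,0) (3,0) (3,0)
{CfxE} → row (0,-1) (0,-1) (6,-4) (0,0) (1,0) (1,0)
{CfxB} → row (0,-1) (0,-1) (6,-4) (0,0) (3,0) (3,0)
{CkyE} → row (-2,0) (-2,0) (5,5) (5,5) (1,0) (1,0)
{CkyB} → row (-2,0) (-2,0) (5,5) (5,5) (3,0) (3,0)
{CkzE} → row (-2,0) (-2,0) (-1,0) (-1,0) (1,0) (1,0)
{CkzB} → row (-2,0) (-2,0) (-1,0) (-1,0) (3,0) (3,0)
{CkxE} → row (-2,0) (-2,0) (6,-4) (0,0) (1,0) (1,0)
{CkxB} → row (-2,0) (-2,0) (6,-4) (0,0) (3,0) (3,0)
{LfyE, LfyB, LfzE, LfzB, LfxE, LfxB, LkyE, LkyB, LkzE, LkzB, LkxE, LkxB} → row (5,1) (5,1) (5,1) (5,1) (5,1) (5,1)
That's 13 distinct rows out of 24 strategies.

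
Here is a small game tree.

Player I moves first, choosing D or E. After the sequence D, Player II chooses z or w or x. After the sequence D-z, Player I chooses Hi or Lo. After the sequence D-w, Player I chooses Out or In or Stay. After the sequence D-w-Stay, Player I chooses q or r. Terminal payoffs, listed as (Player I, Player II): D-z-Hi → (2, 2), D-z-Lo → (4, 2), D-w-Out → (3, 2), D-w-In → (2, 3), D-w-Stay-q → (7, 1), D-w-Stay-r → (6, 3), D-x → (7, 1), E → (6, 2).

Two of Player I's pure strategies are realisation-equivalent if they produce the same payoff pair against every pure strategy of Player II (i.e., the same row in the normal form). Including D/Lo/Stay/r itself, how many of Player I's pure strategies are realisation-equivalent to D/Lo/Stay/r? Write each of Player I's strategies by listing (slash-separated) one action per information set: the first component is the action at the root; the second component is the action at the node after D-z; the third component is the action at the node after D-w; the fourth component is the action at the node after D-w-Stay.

Row for D/Lo/Stay/r (columns z, w, x): (4,2) (6,3) (7,1).
Every one of Player I's information sets is on the play path for some reply by Player II when Player I follows D/Lo/Stay/r.
Changing the action at any of them therefore changes at least one column, so only D/Lo/Stay/r itself gives this row.

1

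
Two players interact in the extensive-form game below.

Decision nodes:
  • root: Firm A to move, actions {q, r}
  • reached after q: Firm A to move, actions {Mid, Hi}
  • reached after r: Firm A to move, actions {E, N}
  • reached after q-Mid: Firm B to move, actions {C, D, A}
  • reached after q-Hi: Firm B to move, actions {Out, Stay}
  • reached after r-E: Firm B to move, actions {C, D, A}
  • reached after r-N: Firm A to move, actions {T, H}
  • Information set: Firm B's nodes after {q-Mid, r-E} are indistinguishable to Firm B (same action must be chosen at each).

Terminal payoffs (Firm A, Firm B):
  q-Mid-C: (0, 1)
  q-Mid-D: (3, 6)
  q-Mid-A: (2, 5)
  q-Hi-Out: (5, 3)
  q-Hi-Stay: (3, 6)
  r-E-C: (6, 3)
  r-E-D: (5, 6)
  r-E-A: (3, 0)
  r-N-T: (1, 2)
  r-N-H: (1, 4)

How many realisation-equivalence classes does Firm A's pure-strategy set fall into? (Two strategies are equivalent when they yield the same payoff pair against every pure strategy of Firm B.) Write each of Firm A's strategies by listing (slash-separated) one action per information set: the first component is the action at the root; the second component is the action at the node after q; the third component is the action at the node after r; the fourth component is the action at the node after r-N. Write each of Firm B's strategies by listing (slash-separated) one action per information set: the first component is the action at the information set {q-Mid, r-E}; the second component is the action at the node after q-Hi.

5

Firm A has 16 pure strategies: q/Mid/E/T, q/Mid/E/H, q/Mid/N/T, q/Mid/N/H, q/Hi/E/T, q/Hi/E/H, q/Hi/N/T, q/Hi/N/H, r/Mid/E/T, r/Mid/E/H, r/Mid/N/T, r/Mid/N/H, r/Hi/E/T, r/Hi/E/H, r/Hi/N/T, r/Hi/N/H. Columns: C/Out, C/Stay, D/Out, D/Stay, A/Out, A/Stay.
{q/Mid/E/T, q/Mid/E/H, q/Mid/N/T, q/Mid/N/H} → row (0,1) (0,1) (3,6) (3,6) (2,5) (2,5)
{q/Hi/E/T, q/Hi/E/H, q/Hi/N/T, q/Hi/N/H} → row (5,3) (3,6) (5,3) (3,6) (5,3) (3,6)
{r/Mid/E/T, r/Mid/E/H, r/Hi/E/T, r/Hi/E/H} → row (6,3) (6,3) (5,6) (5,6) (3,0) (3,0)
{r/Mid/N/T, r/Hi/N/T} → row (1,2) (1,2) (1,2) (1,2) (1,2) (1,2)
{r/Mid/N/H, r/Hi/N/H} → row (1,4) (1,4) (1,4) (1,4) (1,4) (1,4)
That's 5 distinct rows out of 16 strategies.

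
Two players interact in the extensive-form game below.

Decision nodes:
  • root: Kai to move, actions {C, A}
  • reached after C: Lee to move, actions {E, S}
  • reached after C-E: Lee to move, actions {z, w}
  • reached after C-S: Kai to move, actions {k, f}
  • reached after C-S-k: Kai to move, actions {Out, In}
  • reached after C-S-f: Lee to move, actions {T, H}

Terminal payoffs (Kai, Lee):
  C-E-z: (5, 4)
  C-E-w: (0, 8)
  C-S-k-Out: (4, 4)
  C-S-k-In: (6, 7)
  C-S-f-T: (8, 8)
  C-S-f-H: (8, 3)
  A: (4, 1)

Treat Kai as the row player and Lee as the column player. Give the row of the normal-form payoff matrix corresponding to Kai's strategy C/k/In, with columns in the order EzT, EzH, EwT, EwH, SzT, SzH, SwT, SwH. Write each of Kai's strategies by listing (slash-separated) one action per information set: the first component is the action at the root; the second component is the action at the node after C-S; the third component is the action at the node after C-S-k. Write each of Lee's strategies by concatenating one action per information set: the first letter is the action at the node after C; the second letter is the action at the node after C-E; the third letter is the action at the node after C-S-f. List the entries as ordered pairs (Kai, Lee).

vs EzT: Kai plays C → Lee plays E at [C] → Lee plays z at [C-E] → (5, 4)
vs EzH: Kai plays C → Lee plays E at [C] → Lee plays z at [C-E] → (5, 4)
vs EwT: Kai plays C → Lee plays E at [C] → Lee plays w at [C-E] → (0, 8)
vs EwH: Kai plays C → Lee plays E at [C] → Lee plays w at [C-E] → (0, 8)
vs SzT: Kai plays C → Lee plays S at [C] → Kai plays k at [C-S] → Kai plays In at [C-S-k] → (6, 7)
vs SzH: Kai plays C → Lee plays S at [C] → Kai plays k at [C-S] → Kai plays In at [C-S-k] → (6, 7)
vs SwT: Kai plays C → Lee plays S at [C] → Kai plays k at [C-S] → Kai plays In at [C-S-k] → (6, 7)
vs SwH: Kai plays C → Lee plays S at [C] → Kai plays k at [C-S] → Kai plays In at [C-S-k] → (6, 7)

(5,4) (5,4) (0,8) (0,8) (6,7) (6,7) (6,7) (6,7)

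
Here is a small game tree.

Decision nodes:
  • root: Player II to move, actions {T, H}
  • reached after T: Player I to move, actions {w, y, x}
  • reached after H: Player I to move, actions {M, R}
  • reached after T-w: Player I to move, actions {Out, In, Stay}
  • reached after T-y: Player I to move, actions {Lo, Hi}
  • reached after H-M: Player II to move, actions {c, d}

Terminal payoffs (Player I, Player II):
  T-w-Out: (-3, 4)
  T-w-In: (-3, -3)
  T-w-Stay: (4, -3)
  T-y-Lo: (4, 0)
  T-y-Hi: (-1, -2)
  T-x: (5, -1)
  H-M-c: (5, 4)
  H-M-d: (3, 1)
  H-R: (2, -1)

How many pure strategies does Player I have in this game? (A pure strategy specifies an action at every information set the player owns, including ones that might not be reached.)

36

Player I owns the node after T with actions {w, y, x} — three choices.
Player I owns the node after H with actions {M, R} — two choices.
Player I owns the node after T-w with actions {Out, In, Stay} — three choices.
Player I owns the node after T-y with actions {Lo, Hi} — two choices.
A pure strategy fixes one action at each information set independently, so the count is the product 3 × 2 × 3 × 2 = 36.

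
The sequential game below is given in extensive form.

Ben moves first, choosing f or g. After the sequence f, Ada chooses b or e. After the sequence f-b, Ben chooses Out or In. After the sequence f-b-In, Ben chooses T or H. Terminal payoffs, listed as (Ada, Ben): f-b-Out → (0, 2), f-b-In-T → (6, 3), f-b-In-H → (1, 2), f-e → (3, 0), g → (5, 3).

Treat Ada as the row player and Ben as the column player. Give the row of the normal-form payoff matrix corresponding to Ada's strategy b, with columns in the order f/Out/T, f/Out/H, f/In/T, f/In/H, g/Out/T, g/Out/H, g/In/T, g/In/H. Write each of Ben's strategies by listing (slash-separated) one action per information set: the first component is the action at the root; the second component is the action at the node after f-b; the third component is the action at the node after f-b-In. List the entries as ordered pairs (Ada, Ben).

vs f/Out/T: Ben plays f → Ada plays b at [f] → Ben plays Out at [f-b] → (0, 2)
vs f/Out/H: Ben plays f → Ada plays b at [f] → Ben plays Out at [f-b] → (0, 2)
vs f/In/T: Ben plays f → Ada plays b at [f] → Ben plays In at [f-b] → Ben plays T at [f-b-In] → (6, 3)
vs f/In/H: Ben plays f → Ada plays b at [f] → Ben plays In at [f-b] → Ben plays H at [f-b-In] → (1, 2)
vs g/Out/T: Ben plays g → (5, 3)
vs g/Out/H: Ben plays g → (5, 3)
vs g/In/T: Ben plays g → (5, 3)
vs g/In/H: Ben plays g → (5, 3)

(0,2) (0,2) (6,3) (1,2) (5,3) (5,3) (5,3) (5,3)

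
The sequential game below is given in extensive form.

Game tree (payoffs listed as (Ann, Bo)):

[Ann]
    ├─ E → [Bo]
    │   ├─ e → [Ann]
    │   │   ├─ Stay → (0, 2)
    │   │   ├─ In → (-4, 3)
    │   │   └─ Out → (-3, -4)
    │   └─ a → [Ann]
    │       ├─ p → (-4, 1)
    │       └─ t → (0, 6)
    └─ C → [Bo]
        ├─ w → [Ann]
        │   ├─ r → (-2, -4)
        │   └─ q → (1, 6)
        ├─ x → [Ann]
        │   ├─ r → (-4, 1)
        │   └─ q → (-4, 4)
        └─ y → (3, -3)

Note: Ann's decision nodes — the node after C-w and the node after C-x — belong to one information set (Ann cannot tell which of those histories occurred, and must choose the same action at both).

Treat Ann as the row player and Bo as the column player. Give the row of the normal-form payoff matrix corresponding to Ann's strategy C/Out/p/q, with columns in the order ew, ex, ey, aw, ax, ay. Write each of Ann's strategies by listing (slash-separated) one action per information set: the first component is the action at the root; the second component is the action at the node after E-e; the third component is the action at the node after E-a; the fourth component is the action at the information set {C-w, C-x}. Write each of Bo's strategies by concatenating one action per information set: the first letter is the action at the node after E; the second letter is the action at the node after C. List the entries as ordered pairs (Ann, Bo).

vs ew: Ann plays C → Bo plays w at [C] → Ann plays q at [C-w] → (1, 6)
vs ex: Ann plays C → Bo plays x at [C] → Ann plays q at [C-x] → (-4, 4)
vs ey: Ann plays C → Bo plays y at [C] → (3, -3)
vs aw: Ann plays C → Bo plays w at [C] → Ann plays q at [C-w] → (1, 6)
vs ax: Ann plays C → Bo plays x at [C] → Ann plays q at [C-x] → (-4, 4)
vs ay: Ann plays C → Bo plays y at [C] → (3, -3)

(1,6) (-4,4) (3,-3) (1,6) (-4,4) (3,-3)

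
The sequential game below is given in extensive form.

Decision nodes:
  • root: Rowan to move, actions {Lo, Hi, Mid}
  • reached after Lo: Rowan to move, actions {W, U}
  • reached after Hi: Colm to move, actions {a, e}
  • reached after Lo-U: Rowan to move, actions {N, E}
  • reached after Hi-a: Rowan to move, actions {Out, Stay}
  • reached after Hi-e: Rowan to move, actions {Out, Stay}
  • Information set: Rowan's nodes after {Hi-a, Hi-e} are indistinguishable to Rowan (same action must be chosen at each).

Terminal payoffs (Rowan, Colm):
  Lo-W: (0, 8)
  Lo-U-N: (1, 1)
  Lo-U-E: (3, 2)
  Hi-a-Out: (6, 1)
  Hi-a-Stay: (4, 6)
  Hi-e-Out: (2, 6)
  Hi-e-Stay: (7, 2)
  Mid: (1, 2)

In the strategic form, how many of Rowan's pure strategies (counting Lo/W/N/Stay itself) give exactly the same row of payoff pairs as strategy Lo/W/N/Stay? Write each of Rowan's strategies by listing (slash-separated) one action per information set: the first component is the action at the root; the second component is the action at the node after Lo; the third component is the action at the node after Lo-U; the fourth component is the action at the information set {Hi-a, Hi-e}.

Row for Lo/W/N/Stay (columns a, e): (0,8) (0,8).
Under Lo/W/N/Stay, Rowan's choice at the node after Lo-U and at the information set {Hi-a, Hi-e} can never be reached regardless of what Colm does, so varying those choices leaves every outcome unchanged.
Holding the reachable choices fixed and varying the unreachable ones freely already gives 2 × 2 = 4 equivalent strategies.
No other strategy reproduces this row, so those 4 are the full class: Lo/W/N/Out, Lo/W/N/Stay, Lo/W/E/Out, Lo/W/E/Stay.

4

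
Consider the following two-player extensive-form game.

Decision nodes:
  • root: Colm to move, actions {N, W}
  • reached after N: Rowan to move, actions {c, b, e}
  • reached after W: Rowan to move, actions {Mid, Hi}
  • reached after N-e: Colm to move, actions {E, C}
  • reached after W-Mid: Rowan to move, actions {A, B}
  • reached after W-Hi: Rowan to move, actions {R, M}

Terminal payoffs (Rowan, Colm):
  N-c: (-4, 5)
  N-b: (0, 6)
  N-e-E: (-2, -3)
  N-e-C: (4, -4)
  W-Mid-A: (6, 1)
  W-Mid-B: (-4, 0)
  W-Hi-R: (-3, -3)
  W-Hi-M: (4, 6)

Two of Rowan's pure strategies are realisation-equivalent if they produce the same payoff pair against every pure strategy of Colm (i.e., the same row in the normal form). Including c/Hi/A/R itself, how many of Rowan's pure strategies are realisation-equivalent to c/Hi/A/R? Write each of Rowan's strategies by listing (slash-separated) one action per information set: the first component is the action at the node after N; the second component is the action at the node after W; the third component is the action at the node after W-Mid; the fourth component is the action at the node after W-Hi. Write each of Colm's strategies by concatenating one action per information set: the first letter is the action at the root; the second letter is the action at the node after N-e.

Row for c/Hi/A/R (columns NE, NC, WE, WC): (-4,5) (-4,5) (-3,-3) (-3,-3).
Under c/Hi/A/R, Rowan's choice at the node after W-Mid can never be reached regardless of what Colm does, so varying those choices leaves every outcome unchanged.
Holding the reachable choices fixed and varying the unreachable one freely already gives 2 equivalent strategies.
No other strategy reproduces this row, so those 2 are the full class: c/Hi/A/R, c/Hi/B/R.

2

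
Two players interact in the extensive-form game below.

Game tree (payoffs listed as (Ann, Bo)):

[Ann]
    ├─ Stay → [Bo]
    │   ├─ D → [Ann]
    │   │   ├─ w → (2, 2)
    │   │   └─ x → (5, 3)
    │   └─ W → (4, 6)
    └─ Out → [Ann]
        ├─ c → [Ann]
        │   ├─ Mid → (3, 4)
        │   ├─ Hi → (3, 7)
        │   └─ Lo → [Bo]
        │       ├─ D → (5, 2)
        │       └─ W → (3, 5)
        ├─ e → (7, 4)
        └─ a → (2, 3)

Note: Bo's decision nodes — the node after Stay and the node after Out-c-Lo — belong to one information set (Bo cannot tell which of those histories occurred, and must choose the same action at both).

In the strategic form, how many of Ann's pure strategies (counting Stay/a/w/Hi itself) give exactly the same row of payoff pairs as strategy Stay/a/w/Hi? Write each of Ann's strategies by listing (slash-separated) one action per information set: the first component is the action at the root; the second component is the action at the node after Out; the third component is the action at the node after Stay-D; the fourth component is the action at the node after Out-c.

Row for Stay/a/w/Hi (columns D, W): (2,2) (4,6).
Under Stay/a/w/Hi, Ann's choice at the node after Out and at the node after Out-c can never be reached regardless of what Bo does, so varying those choices leaves every outcome unchanged.
Holding the reachable choices fixed and varying the unreachable ones freely already gives 3 × 3 = 9 equivalent strategies.
No other strategy reproduces this row, so those 9 are the full class: Stay/c/w/Mid, Stay/c/w/Hi, Stay/c/w/Lo, Stay/e/w/Mid, Stay/e/w/Hi, Stay/e/w/Lo, Stay/a/w/Mid, Stay/a/w/Hi, Stay/a/w/Lo.

9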